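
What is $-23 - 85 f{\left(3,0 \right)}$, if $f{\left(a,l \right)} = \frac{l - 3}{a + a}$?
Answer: $\frac{39}{2} \approx 19.5$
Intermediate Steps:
$f{\left(a,l \right)} = \frac{-3 + l}{2 a}$
$-23 - 85 f{\left(3,0 \right)} = -23 - 85 \frac{-3 + 0}{2 \cdot 3} = -23 - 85 \cdot \frac{1}{2} \cdot \frac{1}{3} \left(-3\right) = -23 - - \frac{85}{2} = -23 + \frac{85}{2} = \frac{39}{2}$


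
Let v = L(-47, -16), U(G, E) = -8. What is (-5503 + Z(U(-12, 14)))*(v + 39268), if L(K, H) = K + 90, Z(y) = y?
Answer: -216642921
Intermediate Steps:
L(K, H) = 90 + K
v = 43 (v = 90 - 47 = 43)
(-5503 + Z(U(-12, 14)))*(v + 39268) = (-5503 - 8)*(43 + 39268) = -5511*39311 = -216642921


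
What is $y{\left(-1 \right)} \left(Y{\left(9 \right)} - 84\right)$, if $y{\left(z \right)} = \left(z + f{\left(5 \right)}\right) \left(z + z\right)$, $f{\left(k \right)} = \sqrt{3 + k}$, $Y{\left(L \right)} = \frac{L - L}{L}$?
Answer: $-168 + 336 \sqrt{2} \approx 307.18$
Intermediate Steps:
$Y{\left(L \right)} = 0$ ($Y{\left(L \right)} = \frac{0}{L} = 0$)
$y{\left(z \right)} = 2 z \left(z + 2 \sqrt{2}\right)$ ($y{\left(z \right)} = \left(z + \sqrt{3 + 5}\right) \left(z + z\right) = \left(z + \sqrt{8}\right) 2 z = \left(z + 2 \sqrt{2}\right) 2 z = 2 z \left(z + 2 \sqrt{2}\right)$)
$y{\left(-1 \right)} \left(Y{\left(9 \right)} - 84\right) = 2 \left(-1\right) \left(-1 + 2 \sqrt{2}\right) \left(0 - 84\right) = \left(2 - 4 \sqrt{2}\right) \left(-84\right) = -168 + 336 \sqrt{2}$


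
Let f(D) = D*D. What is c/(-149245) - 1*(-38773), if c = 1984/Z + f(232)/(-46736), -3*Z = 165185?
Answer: 2792102517587901357/72011516184325 ≈ 38773.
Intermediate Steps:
Z = -165185/3 (Z = -⅓*165185 = -165185/3 ≈ -55062.)
f(D) = D²
c = -573068132/482505385 (c = 1984/(-165185/3) + 232²/(-46736) = 1984*(-3/165185) + 53824*(-1/46736) = -5952/165185 - 3364/2921 = -573068132/482505385 ≈ -1.1877)
c/(-149245) - 1*(-38773) = -573068132/482505385/(-149245) - 1*(-38773) = -573068132/482505385*(-1/149245) + 38773 = 573068132/72011516184325 + 38773 = 2792102517587901357/72011516184325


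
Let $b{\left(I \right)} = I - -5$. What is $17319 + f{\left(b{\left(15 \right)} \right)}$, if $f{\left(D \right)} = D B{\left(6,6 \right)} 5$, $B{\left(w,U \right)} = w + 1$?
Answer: $18019$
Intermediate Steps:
$b{\left(I \right)} = 5 + I$ ($b{\left(I \right)} = I + 5 = 5 + I$)
$B{\left(w,U \right)} = 1 + w$
$f{\left(D \right)} = 35 D$ ($f{\left(D \right)} = D \left(1 + 6\right) 5 = D 7 \cdot 5 = 7 D 5 = 35 D$)
$17319 + f{\left(b{\left(15 \right)} \right)} = 17319 + 35 \left(5 + 15\right) = 17319 + 35 \cdot 20 = 17319 + 700 = 18019$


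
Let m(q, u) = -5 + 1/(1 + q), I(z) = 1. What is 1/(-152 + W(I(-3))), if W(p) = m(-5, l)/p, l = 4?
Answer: -4/629 ≈ -0.0063593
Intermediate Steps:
W(p) = -21/(4*p) (W(p) = ((-4 - 5*(-5))/(1 - 5))/p = ((-4 + 25)/(-4))/p = (-1/4*21)/p = -21/(4*p))
1/(-152 + W(I(-3))) = 1/(-152 - 21/4/1) = 1/(-152 - 21/4*1) = 1/(-152 - 21/4) = 1/(-629/4) = -4/629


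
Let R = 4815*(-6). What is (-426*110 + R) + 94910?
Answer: 19160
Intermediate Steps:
R = -28890
(-426*110 + R) + 94910 = (-426*110 - 28890) + 94910 = (-46860 - 28890) + 94910 = -75750 + 94910 = 19160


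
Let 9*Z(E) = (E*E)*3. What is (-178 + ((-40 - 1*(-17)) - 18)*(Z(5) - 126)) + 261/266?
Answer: 3708557/798 ≈ 4647.3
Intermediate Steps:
Z(E) = E²/3 (Z(E) = ((E*E)*3)/9 = (E²*3)/9 = (3*E²)/9 = E²/3)
(-178 + ((-40 - 1*(-17)) - 18)*(Z(5) - 126)) + 261/266 = (-178 + ((-40 - 1*(-17)) - 18)*((⅓)*5² - 126)) + 261/266 = (-178 + ((-40 + 17) - 18)*((⅓)*25 - 126)) + 261*(1/266) = (-178 + (-23 - 18)*(25/3 - 126)) + 261/266 = (-178 - 41*(-353/3)) + 261/266 = (-178 + 14473/3) + 261/266 = 13939/3 + 261/266 = 3708557/798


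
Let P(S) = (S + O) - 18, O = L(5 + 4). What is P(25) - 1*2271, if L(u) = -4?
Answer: -2268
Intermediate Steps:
O = -4
P(S) = -22 + S (P(S) = (S - 4) - 18 = (-4 + S) - 18 = -22 + S)
P(25) - 1*2271 = (-22 + 25) - 1*2271 = 3 - 2271 = -2268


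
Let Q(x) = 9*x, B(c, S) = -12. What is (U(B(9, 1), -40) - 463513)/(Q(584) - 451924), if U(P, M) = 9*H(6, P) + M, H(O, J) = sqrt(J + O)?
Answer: 463553/446668 - 9*I*sqrt(6)/446668 ≈ 1.0378 - 4.9355e-5*I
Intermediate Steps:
U(P, M) = M + 9*sqrt(6 + P) (U(P, M) = 9*sqrt(P + 6) + M = 9*sqrt(6 + P) + M = M + 9*sqrt(6 + P))
(U(B(9, 1), -40) - 463513)/(Q(584) - 451924) = ((-40 + 9*sqrt(6 - 12)) - 463513)/(9*584 - 451924) = ((-40 + 9*sqrt(-6)) - 463513)/(5256 - 451924) = ((-40 + 9*(I*sqrt(6))) - 463513)/(-446668) = ((-40 + 9*I*sqrt(6)) - 463513)*(-1/446668) = (-463553 + 9*I*sqrt(6))*(-1/446668) = 463553/446668 - 9*I*sqrt(6)/446668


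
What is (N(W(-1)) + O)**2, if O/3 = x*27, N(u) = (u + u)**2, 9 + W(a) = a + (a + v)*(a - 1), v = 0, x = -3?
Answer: 169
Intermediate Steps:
W(a) = -9 + a + a*(-1 + a) (W(a) = -9 + (a + (a + 0)*(a - 1)) = -9 + (a + a*(-1 + a)) = -9 + a + a*(-1 + a))
N(u) = 4*u**2 (N(u) = (2*u)**2 = 4*u**2)
O = -243 (O = 3*(-3*27) = 3*(-81) = -243)
(N(W(-1)) + O)**2 = (4*(-9 + (-1)**2)**2 - 243)**2 = (4*(-9 + 1)**2 - 243)**2 = (4*(-8)**2 - 243)**2 = (4*64 - 243)**2 = (256 - 243)**2 = 13**2 = 169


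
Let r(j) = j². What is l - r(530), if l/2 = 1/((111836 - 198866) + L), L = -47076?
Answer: -18835187701/67053 ≈ -2.8090e+5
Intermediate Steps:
l = -1/67053 (l = 2/((111836 - 198866) - 47076) = 2/(-87030 - 47076) = 2/(-134106) = 2*(-1/134106) = -1/67053 ≈ -1.4914e-5)
l - r(530) = -1/67053 - 1*530² = -1/67053 - 1*280900 = -1/67053 - 280900 = -18835187701/67053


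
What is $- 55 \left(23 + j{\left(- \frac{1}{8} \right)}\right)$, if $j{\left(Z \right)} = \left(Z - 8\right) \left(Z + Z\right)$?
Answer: $- \frac{44055}{32} \approx -1376.7$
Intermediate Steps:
$j{\left(Z \right)} = 2 Z \left(-8 + Z\right)$ ($j{\left(Z \right)} = \left(-8 + Z\right) 2 Z = 2 Z \left(-8 + Z\right)$)
$- 55 \left(23 + j{\left(- \frac{1}{8} \right)}\right) = - 55 \left(23 + 2 \left(- \frac{1}{8}\right) \left(-8 - \frac{1}{8}\right)\right) = - 55 \left(23 + 2 \left(- \frac{1}{8}\right) \left(- \frac{65}{8}\right)\right) = - 55 \left(23 + \frac{65}{32}\right) = \left(-55\right) \frac{801}{32} = - \frac{44055}{32}$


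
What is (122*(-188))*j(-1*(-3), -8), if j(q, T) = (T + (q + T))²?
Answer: -3876184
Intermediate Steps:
j(q, T) = (q + 2*T)² (j(q, T) = (T + (T + q))² = (q + 2*T)²)
(122*(-188))*j(-1*(-3), -8) = (122*(-188))*(-1*(-3) + 2*(-8))² = -22936*(3 - 16)² = -22936*(-13)² = -22936*169 = -3876184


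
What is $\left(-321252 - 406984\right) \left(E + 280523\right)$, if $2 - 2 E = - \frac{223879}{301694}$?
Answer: $- \frac{30816223770074269}{150847} \approx -2.0429 \cdot 10^{11}$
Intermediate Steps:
$E = \frac{827267}{603388}$ ($E = 1 - \frac{\left(-223879\right) \frac{1}{301694}}{2} = 1 - - \frac{223879}{603388} = 1 + \frac{223879}{603388} = \frac{827267}{603388} \approx 1.371$)
$\left(-321252 - 406984\right) \left(E + 280523\right) = \left(-321252 - 406984\right) \left(\frac{827267}{603388} + 280523\right) = \left(-728236\right) \frac{169265039191}{603388} = - \frac{30816223770074269}{150847}$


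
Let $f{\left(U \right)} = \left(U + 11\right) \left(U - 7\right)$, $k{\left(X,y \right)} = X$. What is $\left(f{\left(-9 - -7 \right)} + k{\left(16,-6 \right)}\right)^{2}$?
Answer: $4225$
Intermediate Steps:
$f{\left(U \right)} = \left(-7 + U\right) \left(11 + U\right)$ ($f{\left(U \right)} = \left(11 + U\right) \left(-7 + U\right) = \left(-7 + U\right) \left(11 + U\right)$)
$\left(f{\left(-9 - -7 \right)} + k{\left(16,-6 \right)}\right)^{2} = \left(\left(-77 + \left(-9 - -7\right)^{2} + 4 \left(-9 - -7\right)\right) + 16\right)^{2} = \left(\left(-77 + \left(-9 + 7\right)^{2} + 4 \left(-9 + 7\right)\right) + 16\right)^{2} = \left(\left(-77 + \left(-2\right)^{2} + 4 \left(-2\right)\right) + 16\right)^{2} = \left(\left(-77 + 4 - 8\right) + 16\right)^{2} = \left(-81 + 16\right)^{2} = \left(-65\right)^{2} = 4225$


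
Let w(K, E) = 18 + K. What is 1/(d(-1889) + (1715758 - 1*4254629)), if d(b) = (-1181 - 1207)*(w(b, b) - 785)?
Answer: 1/3803657 ≈ 2.6290e-7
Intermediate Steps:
d(b) = 1831596 - 2388*b (d(b) = (-1181 - 1207)*((18 + b) - 785) = -2388*(-767 + b) = 1831596 - 2388*b)
1/(d(-1889) + (1715758 - 1*4254629)) = 1/((1831596 - 2388*(-1889)) + (1715758 - 1*4254629)) = 1/((1831596 + 4510932) + (1715758 - 4254629)) = 1/(6342528 - 2538871) = 1/3803657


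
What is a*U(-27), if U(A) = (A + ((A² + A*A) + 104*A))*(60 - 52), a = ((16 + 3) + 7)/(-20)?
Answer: 71604/5 ≈ 14321.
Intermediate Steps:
a = -13/10 (a = (19 + 7)*(-1/20) = 26*(-1/20) = -13/10 ≈ -1.3000)
U(A) = 16*A² + 840*A (U(A) = (A + ((A² + A²) + 104*A))*8 = (A + (2*A² + 104*A))*8 = (2*A² + 105*A)*8 = 16*A² + 840*A)
a*U(-27) = -52*(-27)*(105 + 2*(-27))/5 = -52*(-27)*(105 - 54)/5 = -52*(-27)*51/5 = -13/10*(-11016) = 71604/5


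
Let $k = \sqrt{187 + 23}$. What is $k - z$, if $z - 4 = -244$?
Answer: $240 + \sqrt{210} \approx 254.49$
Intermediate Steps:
$k = \sqrt{210} \approx 14.491$
$z = -240$ ($z = 4 - 244 = -240$)
$k - z = \sqrt{210} - -240 = \sqrt{210} + 240 = 240 + \sqrt{210}$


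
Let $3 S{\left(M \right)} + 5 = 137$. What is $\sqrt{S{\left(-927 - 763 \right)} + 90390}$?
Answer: $\sqrt{90434} \approx 300.72$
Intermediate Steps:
$S{\left(M \right)} = 44$ ($S{\left(M \right)} = - \frac{5}{3} + \frac{1}{3} \cdot 137 = - \frac{5}{3} + \frac{137}{3} = 44$)
$\sqrt{S{\left(-927 - 763 \right)} + 90390} = \sqrt{44 + 90390} = \sqrt{90434}$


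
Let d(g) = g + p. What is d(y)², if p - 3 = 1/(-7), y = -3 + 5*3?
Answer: 10816/49 ≈ 220.73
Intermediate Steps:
y = 12 (y = -3 + 15 = 12)
p = 20/7 (p = 3 + 1/(-7) = 3 - ⅐ = 20/7 ≈ 2.8571)
d(g) = 20/7 + g (d(g) = g + 20/7 = 20/7 + g)
d(y)² = (20/7 + 12)² = (104/7)² = 10816/49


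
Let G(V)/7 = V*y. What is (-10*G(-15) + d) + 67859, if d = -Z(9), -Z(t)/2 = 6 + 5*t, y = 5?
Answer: 73211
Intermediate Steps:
G(V) = 35*V (G(V) = 7*(V*5) = 7*(5*V) = 35*V)
Z(t) = -12 - 10*t (Z(t) = -2*(6 + 5*t) = -12 - 10*t)
d = 102 (d = -(-12 - 10*9) = -(-12 - 90) = -1*(-102) = 102)
(-10*G(-15) + d) + 67859 = (-350*(-15) + 102) + 67859 = (-10*(-525) + 102) + 67859 = (5250 + 102) + 67859 = 5352 + 67859 = 73211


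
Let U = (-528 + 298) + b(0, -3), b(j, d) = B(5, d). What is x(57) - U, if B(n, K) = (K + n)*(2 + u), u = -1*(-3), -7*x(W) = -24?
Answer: 1564/7 ≈ 223.43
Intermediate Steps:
x(W) = 24/7 (x(W) = -1/7*(-24) = 24/7)
u = 3
B(n, K) = 5*K + 5*n (B(n, K) = (K + n)*(2 + 3) = (K + n)*5 = 5*K + 5*n)
b(j, d) = 25 + 5*d (b(j, d) = 5*d + 5*5 = 5*d + 25 = 25 + 5*d)
U = -220 (U = (-528 + 298) + (25 + 5*(-3)) = -230 + (25 - 15) = -230 + 10 = -220)
x(57) - U = 24/7 - 1*(-220) = 24/7 + 220 = 1564/7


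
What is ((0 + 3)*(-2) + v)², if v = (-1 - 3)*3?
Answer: 324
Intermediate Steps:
v = -12 (v = -4*3 = -12)
((0 + 3)*(-2) + v)² = ((0 + 3)*(-2) - 12)² = (3*(-2) - 12)² = (-6 - 12)² = (-18)² = 324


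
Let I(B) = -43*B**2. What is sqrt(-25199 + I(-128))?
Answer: 3*I*sqrt(81079) ≈ 854.23*I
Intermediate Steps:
sqrt(-25199 + I(-128)) = sqrt(-25199 - 43*(-128)**2) = sqrt(-25199 - 43*16384) = sqrt(-25199 - 704512) = sqrt(-729711) = 3*I*sqrt(81079)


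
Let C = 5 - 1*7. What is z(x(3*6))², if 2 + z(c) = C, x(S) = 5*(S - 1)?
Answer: 16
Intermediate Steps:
x(S) = -5 + 5*S (x(S) = 5*(-1 + S) = -5 + 5*S)
C = -2 (C = 5 - 7 = -2)
z(c) = -4 (z(c) = -2 - 2 = -4)
z(x(3*6))² = (-4)² = 16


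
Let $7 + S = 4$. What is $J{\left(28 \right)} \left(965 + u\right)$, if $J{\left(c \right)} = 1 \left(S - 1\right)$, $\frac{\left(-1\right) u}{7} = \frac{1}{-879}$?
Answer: $- \frac{3392968}{879} \approx -3860.0$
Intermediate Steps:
$S = -3$ ($S = -7 + 4 = -3$)
$u = \frac{7}{879}$ ($u = - \frac{7}{-879} = \left(-7\right) \left(- \frac{1}{879}\right) = \frac{7}{879} \approx 0.0079636$)
$J{\left(c \right)} = -4$ ($J{\left(c \right)} = 1 \left(-3 - 1\right) = 1 \left(-4\right) = -4$)
$J{\left(28 \right)} \left(965 + u\right) = - 4 \left(965 + \frac{7}{879}\right) = \left(-4\right) \frac{848242}{879} = - \frac{3392968}{879}$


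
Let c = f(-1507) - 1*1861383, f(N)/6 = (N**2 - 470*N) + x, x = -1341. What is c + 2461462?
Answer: 18468067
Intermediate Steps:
f(N) = -8046 - 2820*N + 6*N**2 (f(N) = 6*((N**2 - 470*N) - 1341) = 6*(-1341 + N**2 - 470*N) = -8046 - 2820*N + 6*N**2)
c = 16006605 (c = (-8046 - 2820*(-1507) + 6*(-1507)**2) - 1*1861383 = (-8046 + 4249740 + 6*2271049) - 1861383 = (-8046 + 4249740 + 13626294) - 1861383 = 17867988 - 1861383 = 16006605)
c + 2461462 = 16006605 + 2461462 = 18468067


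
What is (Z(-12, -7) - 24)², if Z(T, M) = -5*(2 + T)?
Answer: 676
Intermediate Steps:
Z(T, M) = -10 - 5*T
(Z(-12, -7) - 24)² = ((-10 - 5*(-12)) - 24)² = ((-10 + 60) - 24)² = (50 - 24)² = 26² = 676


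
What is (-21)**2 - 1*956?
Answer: -515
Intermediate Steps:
(-21)**2 - 1*956 = 441 - 956 = -515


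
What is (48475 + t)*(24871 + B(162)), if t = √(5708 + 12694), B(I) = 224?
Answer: 1216480125 + 25095*√18402 ≈ 1.2199e+9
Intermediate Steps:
t = √18402 ≈ 135.65
(48475 + t)*(24871 + B(162)) = (48475 + √18402)*(24871 + 224) = (48475 + √18402)*25095 = 1216480125 + 25095*√18402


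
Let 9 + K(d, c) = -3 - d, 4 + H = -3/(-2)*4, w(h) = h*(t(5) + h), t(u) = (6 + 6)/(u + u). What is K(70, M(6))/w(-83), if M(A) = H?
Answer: -410/33947 ≈ -0.012078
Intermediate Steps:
t(u) = 6/u (t(u) = 12/((2*u)) = 12*(1/(2*u)) = 6/u)
w(h) = h*(6/5 + h)
H = 2 (H = -4 - 3/(-2)*4 = -4 - 3*(-½)*4 = -4 + (3/2)*4 = -4 + 6 = 2)
M(A) = 2
K(d, c) = -12 - d (K(d, c) = -9 + (-3 - d) = -12 - d)
K(70, M(6))/w(-83) = (-12 - 1*70)/(((⅕)*(-83)*(6 + 5*(-83)))) = (-12 - 70)/(((⅕)*(-83)*(6 - 415))) = -82/((⅕)*(-83)*(-409)) = -82/33947/5 = -82*5/33947 = -410/33947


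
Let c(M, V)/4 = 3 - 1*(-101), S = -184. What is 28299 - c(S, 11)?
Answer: 27883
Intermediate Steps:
c(M, V) = 416 (c(M, V) = 4*(3 - 1*(-101)) = 4*(3 + 101) = 4*104 = 416)
28299 - c(S, 11) = 28299 - 1*416 = 28299 - 416 = 27883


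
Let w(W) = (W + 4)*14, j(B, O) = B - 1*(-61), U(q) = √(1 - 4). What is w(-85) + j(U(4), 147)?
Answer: -1073 + I*√3 ≈ -1073.0 + 1.732*I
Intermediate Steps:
U(q) = I*√3 (U(q) = √(-3) = I*√3)
j(B, O) = 61 + B (j(B, O) = B + 61 = 61 + B)
w(W) = 56 + 14*W (w(W) = (4 + W)*14 = 56 + 14*W)
w(-85) + j(U(4), 147) = (56 + 14*(-85)) + (61 + I*√3) = (56 - 1190) + (61 + I*√3) = -1134 + (61 + I*√3) = -1073 + I*√3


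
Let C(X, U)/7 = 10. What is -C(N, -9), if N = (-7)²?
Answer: -70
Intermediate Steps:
N = 49
C(X, U) = 70 (C(X, U) = 7*10 = 70)
-C(N, -9) = -1*70 = -70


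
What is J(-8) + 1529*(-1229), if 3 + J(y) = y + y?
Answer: -1879160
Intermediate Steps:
J(y) = -3 + 2*y (J(y) = -3 + (y + y) = -3 + 2*y)
J(-8) + 1529*(-1229) = (-3 + 2*(-8)) + 1529*(-1229) = (-3 - 16) - 1879141 = -19 - 1879141 = -1879160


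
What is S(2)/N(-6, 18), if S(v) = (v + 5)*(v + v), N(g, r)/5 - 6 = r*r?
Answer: 14/825 ≈ 0.016970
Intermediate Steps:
N(g, r) = 30 + 5*r² (N(g, r) = 30 + 5*(r*r) = 30 + 5*r²)
S(v) = 2*v*(5 + v) (S(v) = (5 + v)*(2*v) = 2*v*(5 + v))
S(2)/N(-6, 18) = (2*2*(5 + 2))/(30 + 5*18²) = (2*2*7)/(30 + 5*324) = 28/(30 + 1620) = 28/1650 = 28*(1/1650) = 14/825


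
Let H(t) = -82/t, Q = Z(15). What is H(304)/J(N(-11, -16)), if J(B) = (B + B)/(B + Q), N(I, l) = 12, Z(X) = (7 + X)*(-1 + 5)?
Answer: -1025/912 ≈ -1.1239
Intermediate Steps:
Z(X) = 28 + 4*X (Z(X) = (7 + X)*4 = 28 + 4*X)
Q = 88 (Q = 28 + 4*15 = 28 + 60 = 88)
J(B) = 2*B/(88 + B) (J(B) = (B + B)/(B + 88) = (2*B)/(88 + B) = 2*B/(88 + B))
H(304)/J(N(-11, -16)) = (-82/304)/((2*12/(88 + 12))) = (-82*1/304)/((2*12/100)) = -41/(152*(2*12*(1/100))) = -41/(152*6/25) = -41/152*25/6 = -1025/912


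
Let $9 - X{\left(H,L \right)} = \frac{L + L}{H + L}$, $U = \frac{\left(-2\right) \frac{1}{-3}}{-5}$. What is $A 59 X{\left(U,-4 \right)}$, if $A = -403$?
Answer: $-167973$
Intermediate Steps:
$U = - \frac{2}{15}$ ($U = \left(-2\right) \left(- \frac{1}{3}\right) \left(- \frac{1}{5}\right) = \frac{2}{3} \left(- \frac{1}{5}\right) = - \frac{2}{15} \approx -0.13333$)
$X{\left(H,L \right)} = 9 - \frac{2 L}{H + L}$ ($X{\left(H,L \right)} = 9 - \frac{L + L}{H + L} = 9 - \frac{2 L}{H + L}$)
$A 59 X{\left(U,-4 \right)} = \left(-403\right) 59 \frac{7 \left(-4\right) + 9 \left(- \frac{2}{15}\right)}{- \frac{2}{15} - 4} = - 23777 \frac{-28 - \frac{6}{5}}{- \frac{62}{15}} = - 23777 \left(\left(- \frac{15}{62}\right) \left(- \frac{146}{5}\right)\right) = \left(-23777\right) \frac{219}{31} = -167973$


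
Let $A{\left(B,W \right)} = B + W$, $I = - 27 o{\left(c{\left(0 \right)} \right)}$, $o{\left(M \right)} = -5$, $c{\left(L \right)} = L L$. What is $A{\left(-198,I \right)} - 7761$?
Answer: $-7824$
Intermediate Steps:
$c{\left(L \right)} = L^{2}$
$I = 135$ ($I = \left(-27\right) \left(-5\right) = 135$)
$A{\left(-198,I \right)} - 7761 = \left(-198 + 135\right) - 7761 = -63 - 7761 = -7824$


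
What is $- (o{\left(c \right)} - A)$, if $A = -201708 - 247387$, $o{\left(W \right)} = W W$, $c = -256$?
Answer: $-514631$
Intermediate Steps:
$o{\left(W \right)} = W^{2}$
$A = -449095$
$- (o{\left(c \right)} - A) = - (\left(-256\right)^{2} - -449095) = - (65536 + 449095) = \left(-1\right) 514631 = -514631$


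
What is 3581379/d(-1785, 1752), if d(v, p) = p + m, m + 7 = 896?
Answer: 3581379/2641 ≈ 1356.1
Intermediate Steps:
m = 889 (m = -7 + 896 = 889)
d(v, p) = 889 + p (d(v, p) = p + 889 = 889 + p)
3581379/d(-1785, 1752) = 3581379/(889 + 1752) = 3581379/2641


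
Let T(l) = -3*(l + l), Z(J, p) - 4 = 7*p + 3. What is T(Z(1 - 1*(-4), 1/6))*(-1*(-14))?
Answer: -686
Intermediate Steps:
Z(J, p) = 7 + 7*p (Z(J, p) = 4 + (7*p + 3) = 4 + (3 + 7*p) = 7 + 7*p)
T(l) = -6*l
T(Z(1 - 1*(-4), 1/6))*(-1*(-14)) = (-6*(7 + 7/6))*(-1*(-14)) = -6*(7 + 7*(⅙))*14 = -6*(7 + 7/6)*14 = -6*49/6*14 = -49*14 = -686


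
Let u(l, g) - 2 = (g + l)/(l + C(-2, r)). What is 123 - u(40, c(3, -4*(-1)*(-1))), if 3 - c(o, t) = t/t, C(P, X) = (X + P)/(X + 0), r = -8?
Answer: 6599/55 ≈ 119.98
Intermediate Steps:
C(P, X) = (P + X)/X
c(o, t) = 2 (c(o, t) = 3 - t/t = 3 - 1*1 = 3 - 1 = 2)
u(l, g) = 2 + (g + l)/(5/4 + l) (u(l, g) = 2 + (g + l)/(l + (-2 - 8)/(-8)) = 2 + (g + l)/(l - ⅛*(-10)) = 2 + (g + l)/(l + 5/4) = 2 + (g + l)/(5/4 + l))
123 - u(40, c(3, -4*(-1)*(-1))) = 123 - 2*(5 + 2*2 + 6*40)/(5 + 4*40) = 123 - 2*(5 + 4 + 240)/(5 + 160) = 123 - 2*249/165 = 123 - 1*166/55 = 123 - 166/55 = 6599/55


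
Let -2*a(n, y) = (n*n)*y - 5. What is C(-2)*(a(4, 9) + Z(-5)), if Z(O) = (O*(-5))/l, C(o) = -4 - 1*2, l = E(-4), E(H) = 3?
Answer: 367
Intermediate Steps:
l = 3
C(o) = -6 (C(o) = -4 - 2 = -6)
Z(O) = -5*O/3 (Z(O) = (O*(-5))/3 = -5*O*(⅓) = -5*O/3)
a(n, y) = 5/2 - y*n²/2 (a(n, y) = -((n*n)*y - 5)/2 = -(n²*y - 5)/2 = -(y*n² - 5)/2 = -(-5 + y*n²)/2 = 5/2 - y*n²/2)
C(-2)*(a(4, 9) + Z(-5)) = -6*((5/2 - ½*9*4²) - 5/3*(-5)) = -6*((5/2 - ½*9*16) + 25/3) = -6*((5/2 - 72) + 25/3) = -6*(-139/2 + 25/3) = -6*(-367/6) = 367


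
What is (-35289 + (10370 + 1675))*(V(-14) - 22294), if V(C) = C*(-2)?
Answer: 517550904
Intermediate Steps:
V(C) = -2*C
(-35289 + (10370 + 1675))*(V(-14) - 22294) = (-35289 + (10370 + 1675))*(-2*(-14) - 22294) = (-35289 + 12045)*(28 - 22294) = -23244*(-22266) = 517550904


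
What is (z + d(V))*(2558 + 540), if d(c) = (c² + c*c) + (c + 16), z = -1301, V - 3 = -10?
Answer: -3699012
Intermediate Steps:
V = -7 (V = 3 - 10 = -7)
d(c) = 16 + c + 2*c² (d(c) = (c² + c²) + (16 + c) = 2*c² + (16 + c) = 16 + c + 2*c²)
(z + d(V))*(2558 + 540) = (-1301 + (16 - 7 + 2*(-7)²))*(2558 + 540) = (-1301 + (16 - 7 + 2*49))*3098 = (-1301 + (16 - 7 + 98))*3098 = (-1301 + 107)*3098 = -1194*3098 = -3699012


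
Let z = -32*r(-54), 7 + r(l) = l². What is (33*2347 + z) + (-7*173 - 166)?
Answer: -17014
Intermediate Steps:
r(l) = -7 + l²
z = -93088 (z = -32*(-7 + (-54)²) = -32*(-7 + 2916) = -32*2909 = -93088)
(33*2347 + z) + (-7*173 - 166) = (33*2347 - 93088) + (-7*173 - 166) = (77451 - 93088) + (-1211 - 166) = -15637 - 1377 = -17014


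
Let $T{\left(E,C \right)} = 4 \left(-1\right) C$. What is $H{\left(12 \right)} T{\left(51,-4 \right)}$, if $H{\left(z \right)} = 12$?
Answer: $192$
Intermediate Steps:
$T{\left(E,C \right)} = - 4 C$
$H{\left(12 \right)} T{\left(51,-4 \right)} = 12 \left(\left(-4\right) \left(-4\right)\right) = 12 \cdot 16 = 192$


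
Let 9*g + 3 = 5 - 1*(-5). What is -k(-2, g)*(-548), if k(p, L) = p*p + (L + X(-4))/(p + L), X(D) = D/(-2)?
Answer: 10412/11 ≈ 946.54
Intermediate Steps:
X(D) = -D/2 (X(D) = D*(-½) = -D/2)
g = 7/9 (g = -⅓ + (5 - 1*(-5))/9 = -⅓ + (5 + 5)/9 = -⅓ + (⅑)*10 = -⅓ + 10/9 = 7/9 ≈ 0.77778)
k(p, L) = p² + (2 + L)/(L + p) (k(p, L) = p*p + (L - ½*(-4))/(p + L) = p² + (L + 2)/(L + p) = p² + (2 + L)/(L + p))
-k(-2, g)*(-548) = -(2 + 7/9 + (-2)³ + (7/9)*(-2)²)/(7/9 - 2)*(-548) = -(2 + 7/9 - 8 + (7/9)*4)/(-11/9)*(-548) = -(-9*(2 + 7/9 - 8 + 28/9)/11)*(-548) = -(-9/11*(-19/9))*(-548) = -19*(-548)/11 = -1*(-10412/11) = 10412/11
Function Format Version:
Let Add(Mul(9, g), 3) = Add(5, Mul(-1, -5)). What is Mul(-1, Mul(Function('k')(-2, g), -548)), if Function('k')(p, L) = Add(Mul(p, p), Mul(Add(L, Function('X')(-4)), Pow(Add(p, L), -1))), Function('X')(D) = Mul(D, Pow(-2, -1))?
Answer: Rational(10412, 11) ≈ 946.54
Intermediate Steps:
Function('X')(D) = Mul(Rational(-1, 2), D) (Function('X')(D) = Mul(D, Rational(-1, 2)) = Mul(Rational(-1, 2), D))
g = Rational(7, 9) (g = Add(Rational(-1, 3), Mul(Rational(1, 9), Add(5, Mul(-1, -5)))) = Add(Rational(-1, 3), Mul(Rational(1, 9), Add(5, 5))) = Add(Rational(-1, 3), Mul(Rational(1, 9), 10)) = Add(Rational(-1, 3), Rational(10, 9)) = Rational(7, 9) ≈ 0.77778)
Function('k')(p, L) = Add(Pow(p, 2), Mul(Pow(Add(L, p), -1), Add(2, L))) (Function('k')(p, L) = Add(Mul(p, p), Mul(Add(L, Mul(Rational(-1, 2), -4)), Pow(Add(p, L), -1))) = Add(Pow(p, 2), Mul(Add(L, 2), Pow(Add(L, p), -1))) = Add(Pow(p, 2), Mul(Add(2, L), Pow(Add(L, p), -1))) = Add(Pow(p, 2), Mul(Pow(Add(L, p), -1), Add(2, L))))
Mul(-1, Mul(Function('k')(-2, g), -548)) = Mul(-1, Mul(Mul(Pow(Add(Rational(7, 9), -2), -1), Add(2, Rational(7, 9), Pow(-2, 3), Mul(Rational(7, 9), Pow(-2, 2)))), -548)) = Mul(-1, Mul(Mul(Pow(Rational(-11, 9), -1), Add(2, Rational(7, 9), -8, Mul(Rational(7, 9), 4))), -548)) = Mul(-1, Mul(Mul(Rational(-9, 11), Add(2, Rational(7, 9), -8, Rational(28, 9))), -548)) = Mul(-1, Mul(Mul(Rational(-9, 11), Rational(-19, 9)), -548)) = Mul(-1, Mul(Rational(19, 11), -548)) = Mul(-1, Rational(-10412, 11)) = Rational(10412, 11)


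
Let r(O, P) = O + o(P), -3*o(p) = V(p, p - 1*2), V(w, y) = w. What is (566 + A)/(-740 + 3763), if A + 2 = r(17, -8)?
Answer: 1751/9069 ≈ 0.19308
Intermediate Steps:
o(p) = -p/3
r(O, P) = O - P/3
A = 53/3 (A = -2 + (17 - 1/3*(-8)) = -2 + (17 + 8/3) = -2 + 59/3 = 53/3 ≈ 17.667)
(566 + A)/(-740 + 3763) = (566 + 53/3)/(-740 + 3763) = (1751/3)/3023 = (1751/3)*(1/3023) = 1751/9069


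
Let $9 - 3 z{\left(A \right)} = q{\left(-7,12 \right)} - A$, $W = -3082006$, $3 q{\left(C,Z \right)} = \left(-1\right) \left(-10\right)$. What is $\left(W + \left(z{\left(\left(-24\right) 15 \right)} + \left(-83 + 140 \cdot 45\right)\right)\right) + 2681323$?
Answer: $- \frac{3551257}{9} \approx -3.9458 \cdot 10^{5}$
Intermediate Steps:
$q{\left(C,Z \right)} = \frac{10}{3}$ ($q{\left(C,Z \right)} = \frac{\left(-1\right) \left(-10\right)}{3} = \frac{1}{3} \cdot 10 = \frac{10}{3}$)
$z{\left(A \right)} = \frac{17}{9} + \frac{A}{3}$ ($z{\left(A \right)} = 3 - \frac{\frac{10}{3} - A}{3} = 3 + \left(- \frac{10}{9} + \frac{A}{3}\right) = \frac{17}{9} + \frac{A}{3}$)
$\left(W + \left(z{\left(\left(-24\right) 15 \right)} + \left(-83 + 140 \cdot 45\right)\right)\right) + 2681323 = \left(-3082006 + \left(\left(\frac{17}{9} + \frac{\left(-24\right) 15}{3}\right) + \left(-83 + 140 \cdot 45\right)\right)\right) + 2681323 = \left(-3082006 + \left(\left(\frac{17}{9} + \frac{1}{3} \left(-360\right)\right) + \left(-83 + 6300\right)\right)\right) + 2681323 = \left(-3082006 + \left(\left(\frac{17}{9} - 120\right) + 6217\right)\right) + 2681323 = \left(-3082006 + \left(- \frac{1063}{9} + 6217\right)\right) + 2681323 = \left(-3082006 + \frac{54890}{9}\right) + 2681323 = - \frac{27683164}{9} + 2681323 = - \frac{3551257}{9}$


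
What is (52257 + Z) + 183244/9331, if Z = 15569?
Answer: 633067650/9331 ≈ 67846.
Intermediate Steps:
(52257 + Z) + 183244/9331 = (52257 + 15569) + 183244/9331 = 67826 + 183244*(1/9331) = 67826 + 183244/9331 = 633067650/9331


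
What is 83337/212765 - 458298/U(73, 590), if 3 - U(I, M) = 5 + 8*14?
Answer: 16253212398/4042535 ≈ 4020.6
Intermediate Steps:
U(I, M) = -114 (U(I, M) = 3 - (5 + 8*14) = 3 - (5 + 112) = 3 - 1*117 = 3 - 117 = -114)
83337/212765 - 458298/U(73, 590) = 83337/212765 - 458298/(-114) = 83337*(1/212765) - 458298*(-1/114) = 83337/212765 + 76383/19 = 16253212398/4042535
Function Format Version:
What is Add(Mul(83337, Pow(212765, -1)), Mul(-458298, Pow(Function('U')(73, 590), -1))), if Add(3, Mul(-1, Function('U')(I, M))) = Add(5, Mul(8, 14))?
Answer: Rational(16253212398, 4042535) ≈ 4020.6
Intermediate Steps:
Function('U')(I, M) = -114 (Function('U')(I, M) = Add(3, Mul(-1, Add(5, Mul(8, 14)))) = Add(3, Mul(-1, Add(5, 112))) = Add(3, Mul(-1, 117)) = Add(3, -117) = -114)
Add(Mul(83337, Pow(212765, -1)), Mul(-458298, Pow(Function('U')(73, 590), -1))) = Add(Mul(83337, Pow(212765, -1)), Mul(-458298, Pow(-114, -1))) = Add(Mul(83337, Rational(1, 212765)), Mul(-458298, Rational(-1, 114))) = Add(Rational(83337, 212765), Rational(76383, 19)) = Rational(16253212398, 4042535)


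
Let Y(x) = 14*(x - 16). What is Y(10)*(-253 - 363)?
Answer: 51744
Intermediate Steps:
Y(x) = -224 + 14*x (Y(x) = 14*(-16 + x) = -224 + 14*x)
Y(10)*(-253 - 363) = (-224 + 14*10)*(-253 - 363) = (-224 + 140)*(-616) = -84*(-616) = 51744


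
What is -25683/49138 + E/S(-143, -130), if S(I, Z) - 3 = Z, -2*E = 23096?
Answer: 564183883/6240526 ≈ 90.406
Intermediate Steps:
E = -11548 (E = -½*23096 = -11548)
S(I, Z) = 3 + Z
-25683/49138 + E/S(-143, -130) = -25683/49138 - 11548/(3 - 130) = -25683*1/49138 - 11548/(-127) = -25683/49138 - 11548*(-1/127) = -25683/49138 + 11548/127 = 564183883/6240526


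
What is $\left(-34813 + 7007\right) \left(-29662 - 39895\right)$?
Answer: $1934101942$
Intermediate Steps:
$\left(-34813 + 7007\right) \left(-29662 - 39895\right) = \left(-27806\right) \left(-69557\right) = 1934101942$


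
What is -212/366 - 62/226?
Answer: -17651/20679 ≈ -0.85357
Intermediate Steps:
-212/366 - 62/226 = -212*1/366 - 62*1/226 = -106/183 - 31/113 = -17651/20679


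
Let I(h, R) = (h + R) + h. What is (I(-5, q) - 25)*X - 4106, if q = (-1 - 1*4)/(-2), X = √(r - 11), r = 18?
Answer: -4106 - 65*√7/2 ≈ -4192.0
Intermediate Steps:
X = √7 (X = √(18 - 11) = √7 ≈ 2.6458)
q = 5/2 (q = (-1 - 4)*(-½) = -5*(-½) = 5/2 ≈ 2.5000)
I(h, R) = R + 2*h (I(h, R) = (R + h) + h = R + 2*h)
(I(-5, q) - 25)*X - 4106 = ((5/2 + 2*(-5)) - 25)*√7 - 4106 = ((5/2 - 10) - 25)*√7 - 4106 = (-15/2 - 25)*√7 - 4106 = -65*√7/2 - 4106 = -4106 - 65*√7/2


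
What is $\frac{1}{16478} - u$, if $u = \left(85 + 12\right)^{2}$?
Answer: $- \frac{155041501}{16478} \approx -9409.0$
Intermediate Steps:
$u = 9409$ ($u = 97^{2} = 9409$)
$\frac{1}{16478} - u = \frac{1}{16478} - 9409 = - \frac{155041501}{16478}$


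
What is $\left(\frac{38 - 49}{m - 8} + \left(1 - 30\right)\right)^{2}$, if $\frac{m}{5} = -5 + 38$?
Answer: $\frac{20830096}{24649} \approx 845.07$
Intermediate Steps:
$m = 165$ ($m = 5 \left(-5 + 38\right) = 5 \cdot 33 = 165$)
$\left(\frac{38 - 49}{m - 8} + \left(1 - 30\right)\right)^{2} = \left(\frac{38 - 49}{165 - 8} + \left(1 - 30\right)\right)^{2} = \left(- \frac{11}{157} + \left(1 - 30\right)\right)^{2} = \left(\left(-11\right) \frac{1}{157} - 29\right)^{2} = \left(- \frac{11}{157} - 29\right)^{2} = \left(- \frac{4564}{157}\right)^{2} = \frac{20830096}{24649}$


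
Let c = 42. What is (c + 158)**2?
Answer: 40000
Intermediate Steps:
(c + 158)**2 = (42 + 158)**2 = 200**2 = 40000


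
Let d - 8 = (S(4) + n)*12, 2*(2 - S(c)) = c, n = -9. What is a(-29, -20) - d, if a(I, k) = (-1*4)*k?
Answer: 180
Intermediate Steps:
S(c) = 2 - c/2
a(I, k) = -4*k
d = -100 (d = 8 + ((2 - 1/2*4) - 9)*12 = 8 + ((2 - 2) - 9)*12 = 8 + (0 - 9)*12 = 8 - 9*12 = 8 - 108 = -100)
a(-29, -20) - d = -4*(-20) - 1*(-100) = 80 + 100 = 180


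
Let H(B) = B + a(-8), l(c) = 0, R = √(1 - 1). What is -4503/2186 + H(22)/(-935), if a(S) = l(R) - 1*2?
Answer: -850805/408782 ≈ -2.0813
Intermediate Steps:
R = 0 (R = √0 = 0)
a(S) = -2 (a(S) = 0 - 1*2 = 0 - 2 = -2)
H(B) = -2 + B (H(B) = B - 2 = -2 + B)
-4503/2186 + H(22)/(-935) = -4503/2186 + (-2 + 22)/(-935) = -4503*1/2186 + 20*(-1/935) = -4503/2186 - 4/187 = -850805/408782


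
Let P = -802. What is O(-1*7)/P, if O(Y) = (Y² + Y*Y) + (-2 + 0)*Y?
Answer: -56/401 ≈ -0.13965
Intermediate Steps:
O(Y) = -2*Y + 2*Y² (O(Y) = (Y² + Y²) - 2*Y = 2*Y² - 2*Y = -2*Y + 2*Y²)
O(-1*7)/P = (2*(-1*7)*(-1 - 1*7))/(-802) = (2*(-7)*(-1 - 7))*(-1/802) = (2*(-7)*(-8))*(-1/802) = 112*(-1/802) = -56/401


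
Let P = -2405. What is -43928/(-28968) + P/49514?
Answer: 15480757/10546482 ≈ 1.4679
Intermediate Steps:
-43928/(-28968) + P/49514 = -43928/(-28968) - 2405/49514 = -43928*(-1/28968) - 2405*1/49514 = 323/213 - 2405/49514 = 15480757/10546482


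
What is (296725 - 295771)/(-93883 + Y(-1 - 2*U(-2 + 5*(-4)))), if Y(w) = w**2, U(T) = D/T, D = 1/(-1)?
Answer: -115434/11359699 ≈ -0.010162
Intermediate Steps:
D = -1
U(T) = -1/T
(296725 - 295771)/(-93883 + Y(-1 - 2*U(-2 + 5*(-4)))) = (296725 - 295771)/(-93883 + (-1 - (-2)/(-2 + 5*(-4)))**2) = 954/(-93883 + (-1 - (-2)/(-2 - 20))**2) = 954/(-93883 + (-1 - (-2)/(-22))**2) = 954/(-93883 + (-1 - (-2)*(-1)/22)**2) = 954/(-93883 + (-1 - 2*1/22)**2) = 954/(-93883 + (-1 - 1/11)**2) = 954/(-93883 + (-12/11)**2) = 954/(-93883 + 144/121) = 954/(-11359699/121) = 954*(-121/11359699) = -115434/11359699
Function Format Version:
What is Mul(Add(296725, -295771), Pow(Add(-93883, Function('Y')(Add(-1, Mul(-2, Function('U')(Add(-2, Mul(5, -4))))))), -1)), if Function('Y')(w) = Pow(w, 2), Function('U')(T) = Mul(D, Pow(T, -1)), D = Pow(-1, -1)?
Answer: Rational(-115434, 11359699) ≈ -0.010162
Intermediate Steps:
D = -1
Function('U')(T) = Mul(-1, Pow(T, -1))
Mul(Add(296725, -295771), Pow(Add(-93883, Function('Y')(Add(-1, Mul(-2, Function('U')(Add(-2, Mul(5, -4))))))), -1)) = Mul(Add(296725, -295771), Pow(Add(-93883, Pow(Add(-1, Mul(-2, Mul(-1, Pow(Add(-2, Mul(5, -4)), -1)))), 2)), -1)) = Mul(954, Pow(Add(-93883, Pow(Add(-1, Mul(-2, Mul(-1, Pow(Add(-2, -20), -1)))), 2)), -1)) = Mul(954, Pow(Add(-93883, Pow(Add(-1, Mul(-2, Mul(-1, Pow(-22, -1)))), 2)), -1)) = Mul(954, Pow(Add(-93883, Pow(Add(-1, Mul(-2, Mul(-1, Rational(-1, 22)))), 2)), -1)) = Mul(954, Pow(Add(-93883, Pow(Add(-1, Mul(-2, Rational(1, 22))), 2)), -1)) = Mul(954, Pow(Add(-93883, Pow(Add(-1, Rational(-1, 11)), 2)), -1)) = Mul(954, Pow(Add(-93883, Pow(Rational(-12, 11), 2)), -1)) = Mul(954, Pow(Add(-93883, Rational(144, 121)), -1)) = Mul(954, Pow(Rational(-11359699, 121), -1)) = Mul(954, Rational(-121, 11359699)) = Rational(-115434, 11359699)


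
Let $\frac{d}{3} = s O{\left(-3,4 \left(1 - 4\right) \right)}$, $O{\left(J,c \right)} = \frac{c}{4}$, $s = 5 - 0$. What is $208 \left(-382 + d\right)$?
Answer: $-88816$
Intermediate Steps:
$s = 5$ ($s = 5 + 0 = 5$)
$O{\left(J,c \right)} = \frac{c}{4}$ ($O{\left(J,c \right)} = c \frac{1}{4} = \frac{c}{4}$)
$d = -45$ ($d = 3 \cdot 5 \frac{4 \left(1 - 4\right)}{4} = 3 \cdot 5 \frac{4 \left(-3\right)}{4} = 3 \cdot 5 \cdot \frac{1}{4} \left(-12\right) = 3 \cdot 5 \left(-3\right) = 3 \left(-15\right) = -45$)
$208 \left(-382 + d\right) = 208 \left(-382 - 45\right) = 208 \left(-427\right) = -88816$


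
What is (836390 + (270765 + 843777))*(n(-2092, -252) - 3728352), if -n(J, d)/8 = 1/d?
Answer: -458246953214168/63 ≈ -7.2738e+12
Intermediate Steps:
n(J, d) = -8/d
(836390 + (270765 + 843777))*(n(-2092, -252) - 3728352) = (836390 + (270765 + 843777))*(-8/(-252) - 3728352) = (836390 + 1114542)*(-8*(-1/252) - 3728352) = 1950932*(2/63 - 3728352) = 1950932*(-234886174/63) = -458246953214168/63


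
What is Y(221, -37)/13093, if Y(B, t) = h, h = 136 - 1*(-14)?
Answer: 150/13093 ≈ 0.011457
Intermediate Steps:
h = 150 (h = 136 + 14 = 150)
Y(B, t) = 150
Y(221, -37)/13093 = 150/13093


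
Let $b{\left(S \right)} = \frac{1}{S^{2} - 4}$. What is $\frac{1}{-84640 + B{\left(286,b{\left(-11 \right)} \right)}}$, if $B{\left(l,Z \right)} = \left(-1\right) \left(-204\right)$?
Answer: $- \frac{1}{84436} \approx -1.1843 \cdot 10^{-5}$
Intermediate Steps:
$b{\left(S \right)} = \frac{1}{-4 + S^{2}}$
$B{\left(l,Z \right)} = 204$
$\frac{1}{-84640 + B{\left(286,b{\left(-11 \right)} \right)}} = \frac{1}{-84640 + 204} = \frac{1}{-84436} = - \frac{1}{84436}$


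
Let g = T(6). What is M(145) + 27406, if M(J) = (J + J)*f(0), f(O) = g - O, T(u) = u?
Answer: 29146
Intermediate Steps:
g = 6
f(O) = 6 - O
M(J) = 12*J (M(J) = (J + J)*(6 - 1*0) = (2*J)*(6 + 0) = (2*J)*6 = 12*J)
M(145) + 27406 = 12*145 + 27406 = 1740 + 27406 = 29146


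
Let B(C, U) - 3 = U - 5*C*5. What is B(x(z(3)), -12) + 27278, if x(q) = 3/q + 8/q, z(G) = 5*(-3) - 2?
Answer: 463848/17 ≈ 27285.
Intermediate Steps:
z(G) = -17 (z(G) = -15 - 2 = -17)
x(q) = 11/q
B(C, U) = 3 + U - 25*C (B(C, U) = 3 + (U - 5*C*5) = 3 + (U - 25*C) = 3 + U - 25*C)
B(x(z(3)), -12) + 27278 = (3 - 12 - 275/(-17)) + 27278 = (3 - 12 - 275*(-1)/17) + 27278 = (3 - 12 - 25*(-11/17)) + 27278 = (3 - 12 + 275/17) + 27278 = 122/17 + 27278 = 463848/17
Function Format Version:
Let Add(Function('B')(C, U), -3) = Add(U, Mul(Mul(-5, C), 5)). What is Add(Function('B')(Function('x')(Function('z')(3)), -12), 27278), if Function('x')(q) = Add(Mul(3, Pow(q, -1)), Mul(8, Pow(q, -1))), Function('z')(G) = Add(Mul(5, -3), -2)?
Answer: Rational(463848, 17) ≈ 27285.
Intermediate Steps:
Function('z')(G) = -17 (Function('z')(G) = Add(-15, -2) = -17)
Function('x')(q) = Mul(11, Pow(q, -1))
Function('B')(C, U) = Add(3, U, Mul(-25, C)) (Function('B')(C, U) = Add(3, Add(U, Mul(Mul(-5, C), 5))) = Add(3, Add(U, Mul(-25, C))) = Add(3, U, Mul(-25, C)))
Add(Function('B')(Function('x')(Function('z')(3)), -12), 27278) = Add(Add(3, -12, Mul(-25, Mul(11, Pow(-17, -1)))), 27278) = Add(Add(3, -12, Mul(-25, Mul(11, Rational(-1, 17)))), 27278) = Add(Add(3, -12, Mul(-25, Rational(-11, 17))), 27278) = Add(Add(3, -12, Rational(275, 17)), 27278) = Add(Rational(122, 17), 27278) = Rational(463848, 17)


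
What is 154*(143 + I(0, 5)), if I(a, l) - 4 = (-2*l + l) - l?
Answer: 21098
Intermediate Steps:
I(a, l) = 4 - 2*l (I(a, l) = 4 + ((-2*l + l) - l) = 4 + (-l - l) = 4 - 2*l)
154*(143 + I(0, 5)) = 154*(143 + (4 - 2*5)) = 154*(143 + (4 - 10)) = 154*(143 - 6) = 154*137 = 21098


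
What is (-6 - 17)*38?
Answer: -874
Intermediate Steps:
(-6 - 17)*38 = -23*38 = -874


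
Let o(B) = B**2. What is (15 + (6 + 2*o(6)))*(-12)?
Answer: -1116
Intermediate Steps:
(15 + (6 + 2*o(6)))*(-12) = (15 + (6 + 2*6**2))*(-12) = (15 + (6 + 2*36))*(-12) = (15 + (6 + 72))*(-12) = (15 + 78)*(-12) = 93*(-12) = -1116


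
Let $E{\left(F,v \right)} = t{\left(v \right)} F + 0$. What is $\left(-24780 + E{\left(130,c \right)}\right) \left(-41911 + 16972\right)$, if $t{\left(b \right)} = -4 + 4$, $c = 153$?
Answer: $617988420$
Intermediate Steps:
$t{\left(b \right)} = 0$
$E{\left(F,v \right)} = 0$ ($E{\left(F,v \right)} = 0 F + 0 = 0 + 0 = 0$)
$\left(-24780 + E{\left(130,c \right)}\right) \left(-41911 + 16972\right) = \left(-24780 + 0\right) \left(-41911 + 16972\right) = \left(-24780\right) \left(-24939\right) = 617988420$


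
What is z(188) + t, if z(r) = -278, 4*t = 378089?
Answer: 376977/4 ≈ 94244.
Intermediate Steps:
t = 378089/4 (t = (¼)*378089 = 378089/4 ≈ 94522.)
z(188) + t = -278 + 378089/4 = 376977/4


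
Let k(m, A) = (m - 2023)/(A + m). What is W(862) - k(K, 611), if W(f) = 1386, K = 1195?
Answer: 417324/301 ≈ 1386.5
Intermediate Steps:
k(m, A) = (-2023 + m)/(A + m)
W(862) - k(K, 611) = 1386 - (-2023 + 1195)/(611 + 1195) = 1386 - (-828)/1806 = 1386 - 1*(-138/301) = 1386 + 138/301 = 417324/301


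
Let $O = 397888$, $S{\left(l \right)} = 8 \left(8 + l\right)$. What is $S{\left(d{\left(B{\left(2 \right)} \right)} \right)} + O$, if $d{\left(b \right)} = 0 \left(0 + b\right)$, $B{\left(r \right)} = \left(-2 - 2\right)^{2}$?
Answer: $397952$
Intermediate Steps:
$B{\left(r \right)} = 16$ ($B{\left(r \right)} = \left(-4\right)^{2} = 16$)
$d{\left(b \right)} = 0$ ($d{\left(b \right)} = 0 b = 0$)
$S{\left(l \right)} = 64 + 8 l$
$S{\left(d{\left(B{\left(2 \right)} \right)} \right)} + O = \left(64 + 8 \cdot 0\right) + 397888 = \left(64 + 0\right) + 397888 = 64 + 397888 = 397952$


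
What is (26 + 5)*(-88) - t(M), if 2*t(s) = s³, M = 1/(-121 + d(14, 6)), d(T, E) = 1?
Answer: -9427967999/3456000 ≈ -2728.0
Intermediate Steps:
M = -1/120 (M = 1/(-121 + 1) = 1/(-120) = -1/120 ≈ -0.0083333)
t(s) = s³/2
(26 + 5)*(-88) - t(M) = (26 + 5)*(-88) - (-1/120)³/2 = 31*(-88) - (-1)/(2*1728000) = -2728 - 1*(-1/3456000) = -2728 + 1/3456000 = -9427967999/3456000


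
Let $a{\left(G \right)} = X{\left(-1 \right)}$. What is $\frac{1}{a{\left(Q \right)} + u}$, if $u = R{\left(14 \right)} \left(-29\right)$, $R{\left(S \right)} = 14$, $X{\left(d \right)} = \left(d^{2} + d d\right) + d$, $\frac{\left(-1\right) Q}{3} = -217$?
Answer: $- \frac{1}{405} \approx -0.0024691$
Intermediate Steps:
$Q = 651$ ($Q = \left(-3\right) \left(-217\right) = 651$)
$X{\left(d \right)} = d + 2 d^{2}$ ($X{\left(d \right)} = \left(d^{2} + d^{2}\right) + d = 2 d^{2} + d = d + 2 d^{2}$)
$a{\left(G \right)} = 1$ ($a{\left(G \right)} = - (1 + 2 \left(-1\right)) = - (1 - 2) = \left(-1\right) \left(-1\right) = 1$)
$u = -406$ ($u = 14 \left(-29\right) = -406$)
$\frac{1}{a{\left(Q \right)} + u} = \frac{1}{1 - 406} = \frac{1}{-405} = - \frac{1}{405}$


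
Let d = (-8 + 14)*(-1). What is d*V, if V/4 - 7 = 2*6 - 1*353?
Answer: 8016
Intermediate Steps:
V = -1336 (V = 28 + 4*(2*6 - 1*353) = 28 + 4*(12 - 353) = 28 + 4*(-341) = 28 - 1364 = -1336)
d = -6 (d = 6*(-1) = -6)
d*V = -6*(-1336) = 8016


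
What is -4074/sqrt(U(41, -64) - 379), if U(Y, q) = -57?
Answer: 2037*I*sqrt(109)/109 ≈ 195.11*I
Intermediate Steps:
-4074/sqrt(U(41, -64) - 379) = -4074/sqrt(-57 - 379) = -4074*(-I*sqrt(109)/218) = -(-2037)*I*sqrt(109)/109 = 2037*I*sqrt(109)/109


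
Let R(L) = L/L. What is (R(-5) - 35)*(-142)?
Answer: 4828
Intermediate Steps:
R(L) = 1
(R(-5) - 35)*(-142) = (1 - 35)*(-142) = -34*(-142) = 4828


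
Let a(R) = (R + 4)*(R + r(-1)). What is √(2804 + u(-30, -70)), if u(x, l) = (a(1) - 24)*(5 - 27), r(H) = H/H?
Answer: 2*√778 ≈ 55.785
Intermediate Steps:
r(H) = 1
a(R) = (1 + R)*(4 + R) (a(R) = (R + 4)*(R + 1) = (4 + R)*(1 + R) = (1 + R)*(4 + R))
u(x, l) = 308 (u(x, l) = ((4 + 1² + 5*1) - 24)*(5 - 27) = ((4 + 1 + 5) - 24)*(-22) = (10 - 24)*(-22) = -14*(-22) = 308)
√(2804 + u(-30, -70)) = √(2804 + 308) = √3112 = 2*√778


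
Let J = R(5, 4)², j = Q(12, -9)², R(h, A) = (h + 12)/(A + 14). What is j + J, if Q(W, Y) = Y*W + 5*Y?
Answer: 7584805/324 ≈ 23410.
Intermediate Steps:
Q(W, Y) = 5*Y + W*Y (Q(W, Y) = W*Y + 5*Y = 5*Y + W*Y)
R(h, A) = (12 + h)/(14 + A)
j = 23409 (j = (-9*(5 + 12))² = (-9*17)² = (-153)² = 23409)
J = 289/324 (J = ((12 + 5)/(14 + 4))² = (17/18)² = 289/324 ≈ 0.89198)
j + J = 23409 + 289/324 = 7584805/324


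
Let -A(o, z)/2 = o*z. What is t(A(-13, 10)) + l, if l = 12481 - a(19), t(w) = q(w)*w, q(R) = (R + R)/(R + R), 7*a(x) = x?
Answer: 89168/7 ≈ 12738.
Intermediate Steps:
a(x) = x/7
q(R) = 1 (q(R) = (2*R)/((2*R)) = (2*R)*(1/(2*R)) = 1)
A(o, z) = -2*o*z
t(w) = w (t(w) = 1*w = w)
l = 87348/7 (l = 12481 - 19/7 = 87348/7 ≈ 12478.)
t(A(-13, 10)) + l = -2*(-13)*10 + 87348/7 = 260 + 87348/7 = 89168/7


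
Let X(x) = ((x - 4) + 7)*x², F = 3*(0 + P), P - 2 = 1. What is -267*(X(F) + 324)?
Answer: -346032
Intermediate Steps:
P = 3 (P = 2 + 1 = 3)
F = 9 (F = 3*(0 + 3) = 3*3 = 9)
X(x) = x²*(3 + x) (X(x) = ((-4 + x) + 7)*x² = (3 + x)*x² = x²*(3 + x))
-267*(X(F) + 324) = -267*(9²*(3 + 9) + 324) = -267*(81*12 + 324) = -267*(972 + 324) = -267*1296 = -346032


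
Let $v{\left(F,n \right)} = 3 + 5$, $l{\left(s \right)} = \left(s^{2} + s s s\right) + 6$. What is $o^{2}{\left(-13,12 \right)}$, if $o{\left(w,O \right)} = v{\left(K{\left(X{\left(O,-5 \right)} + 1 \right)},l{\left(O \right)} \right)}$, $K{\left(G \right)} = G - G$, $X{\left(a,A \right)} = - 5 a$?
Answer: $64$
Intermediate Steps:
$K{\left(G \right)} = 0$
$l{\left(s \right)} = 6 + s^{2} + s^{3}$ ($l{\left(s \right)} = \left(s^{2} + s^{2} s\right) + 6 = \left(s^{2} + s^{3}\right) + 6 = 6 + s^{2} + s^{3}$)
$v{\left(F,n \right)} = 8$
$o{\left(w,O \right)} = 8$
$o^{2}{\left(-13,12 \right)} = 8^{2} = 64$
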